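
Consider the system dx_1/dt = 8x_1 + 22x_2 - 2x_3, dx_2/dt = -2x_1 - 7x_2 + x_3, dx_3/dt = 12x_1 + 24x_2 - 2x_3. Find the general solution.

Coefficient matrix A = [[8, 22, -2], [-2, -7, 1], [12, 24, -2]].
det(A - λI) = 0 gives eigenvalues λ = -2, -3, 4.
For λ=-2: eigenvector (-2,1,1).
For λ=-3: eigenvector (-2,1,0).
For λ=4: eigenvector (1,0,2).
General solution: K_1e^(-2t)(-2,1,1) + K_2e^(-3t)(-2,1,0) + K_3e^(4t)(1,0,2).

x_1(t) = -2K_1e^(-2t) - 2K_2e^(-3t) + K_3e^(4t), x_2(t) = K_1e^(-2t) + K_2e^(-3t), x_3(t) = K_1e^(-2t) + 2K_3e^(4t)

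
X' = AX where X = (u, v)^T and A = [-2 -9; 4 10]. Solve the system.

Coefficient matrix A = [[-2, -9], [4, 10]].
Characteristic polynomial det(A - λI) = λ^2 - 8λ + 16 = 0.
Single eigenvalue λ = 4 with algebraic multiplicity 2.
Eigenvector v = (-3,2); generalized eigenvector w with (A-λI)w=v is (2,-1).
General solution: e^(4t)[c_1·v + c_2·(t·v + w)].

u(t) = -3c_1e^(4t) - 3c_2te^(4t) + 2c_2e^(4t), v(t) = 2c_1e^(4t) + 2c_2te^(4t) - c_2e^(4t)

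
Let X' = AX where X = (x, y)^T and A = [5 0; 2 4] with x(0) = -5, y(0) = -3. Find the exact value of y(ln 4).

-8448

A = [[5,0],[2,4]]; eigenvalues λ = 5, 4.
Eigenvectors: (-1,-2) for λ=5, (0,1) for λ=4.
From the initial condition, c_1 = 5, c_2 = 7.
y(ln 4) = (5)(4^5)(-2) + (7)(4^4)(1) = -8448.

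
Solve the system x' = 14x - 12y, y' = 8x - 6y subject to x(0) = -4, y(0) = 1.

Coefficient matrix A = [[14, -12], [8, -6]].
Characteristic polynomial det(A - λI) = λ^2 - 8λ + 12 = 0.
Eigenvalues λ = 6, 2.
For λ=6: (A-λI) row 1 is [8, -12], so an eigenvector is (3, 2).
For λ=2: (A-λI) row 1 is [12, -12], so an eigenvector is (-1, -1).
General solution: K_1e^(6t)(3,2) + K_2e^(2t)(-1,-1).
Applying x(0)=-4, y(0)=1 gives K_1=-5, K_2=-11.

x(t) = -15e^(6t) + 11e^(2t), y(t) = -10e^(6t) + 11e^(2t)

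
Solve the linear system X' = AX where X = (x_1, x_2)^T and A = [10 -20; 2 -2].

x_1(t) = -c_1e^(4t)sin(2t) + 3c_1e^(4t)cos(2t) + 3c_2e^(4t)sin(2t) + c_2e^(4t)cos(2t), x_2(t) = c_1e^(4t)cos(2t) + c_2e^(4t)sin(2t)

Coefficient matrix A = [[10, -20], [2, -2]].
Characteristic polynomial det(A - λI) = λ^2 - 8λ + 20 = 0.
Eigenvalues λ = 4 ± 2i (complex conjugate pair).
For λ=4+2i: an eigenvector is (3,1) - i(-1,0) = (3 + i, 1).
A real fundamental pair from Re and Im of e^((4+2i)t)v: X_1 = e^(4t)(cos(2t)·(3,1) + sin(2t)·(-1,0)), X_2 = e^(4t)(sin(2t)·(3,1) - cos(2t)·(-1,0)).
General solution: c_1X_1 + c_2X_2.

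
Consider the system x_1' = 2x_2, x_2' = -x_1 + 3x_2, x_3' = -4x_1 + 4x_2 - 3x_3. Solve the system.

x_1(t) = c_1e^(2t) - 2c_3e^(t), x_2(t) = c_1e^(2t) - c_3e^(t), x_3(t) = c_2e^(-3t) + c_3e^(t)

Coefficient matrix A = [[0, 2, 0], [-1, 3, 0], [-4, 4, -3]].
det(A - λI) = 0 gives eigenvalues λ = 2, -3, 1.
For λ=2: eigenvector (1,1,0).
For λ=-3: eigenvector (0,0,1).
For λ=1: eigenvector (-2,-1,1).
General solution: c_1e^(2t)(1,1,0) + c_2e^(-3t)(0,0,1) + c_3e^(t)(-2,-1,1).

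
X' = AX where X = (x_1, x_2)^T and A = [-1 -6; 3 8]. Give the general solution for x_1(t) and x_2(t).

x_1(t) = -C_1e^(5t) - 2C_2e^(2t), x_2(t) = C_1e^(5t) + C_2e^(2t)

Coefficient matrix A = [[-1, -6], [3, 8]].
Characteristic polynomial det(A - λI) = λ^2 - 7λ + 10 = 0.
Eigenvalues λ = 5, 2.
For λ=5: (A-λI) row 1 is [-6, -6], so an eigenvector is (-1, 1).
For λ=2: (A-λI) row 1 is [-3, -6], so an eigenvector is (-2, 1).
General solution: C_1e^(5t)(-1,1) + C_2e^(2t)(-2,1).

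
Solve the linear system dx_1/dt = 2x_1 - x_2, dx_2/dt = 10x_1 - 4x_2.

Coefficient matrix A = [[2, -1], [10, -4]].
Characteristic polynomial det(A - λI) = λ^2 + 2λ + 2 = 0.
Eigenvalues λ = -1 ± i (complex conjugate pair).
For λ=-1+i: an eigenvector is (0,-1) - i(1,3) = (0 - i, -1 - 3i).
A real fundamental pair from Re and Im of e^((-1+i)t)v: X_1 = e^(-t)(cos(t)·(0,-1) + sin(t)·(1,3)), X_2 = e^(-t)(sin(t)·(0,-1) - cos(t)·(1,3)).
General solution: K_1X_1 + K_2X_2.

x_1(t) = K_1e^(-t)sin(t) - K_2e^(-t)cos(t), x_2(t) = 3K_1e^(-t)sin(t) - K_1e^(-t)cos(t) - K_2e^(-t)sin(t) - 3K_2e^(-t)cos(t)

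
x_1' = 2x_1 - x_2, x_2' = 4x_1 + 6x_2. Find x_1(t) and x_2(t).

Coefficient matrix A = [[2, -1], [4, 6]].
Characteristic polynomial det(A - λI) = λ^2 - 8λ + 16 = 0.
Single eigenvalue λ = 4 with algebraic multiplicity 2.
Eigenvector v = (1,-2); generalized eigenvector w with (A-λI)w=v is (-2,3).
General solution: e^(4t)[C_1·v + C_2·(t·v + w)].

x_1(t) = C_1e^(4t) + C_2te^(4t) - 2C_2e^(4t), x_2(t) = -2C_1e^(4t) - 2C_2te^(4t) + 3C_2e^(4t)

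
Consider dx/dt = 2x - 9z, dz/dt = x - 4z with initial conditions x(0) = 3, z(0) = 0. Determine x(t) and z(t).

Coefficient matrix A = [[2, -9], [1, -4]].
Characteristic polynomial det(A - λI) = λ^2 + 2λ + 1 = 0.
Single eigenvalue λ = -1 with algebraic multiplicity 2.
Eigenvector v = (-3,-1); generalized eigenvector w with (A-λI)w=v is (-1,0).
General solution: e^(-t)[C_1·v + C_2·(t·v + w)].
Applying x(0)=3, z(0)=0 gives C_1=0, C_2=-3.

x(t) = 9te^(-t) + 3e^(-t), z(t) = 3te^(-t)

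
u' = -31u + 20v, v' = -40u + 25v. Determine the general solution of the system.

Coefficient matrix A = [[-31, 20], [-40, 25]].
Characteristic polynomial det(A - λI) = λ^2 + 6λ + 25 = 0.
Eigenvalues λ = -3 ± 4i (complex conjugate pair).
For λ=-3+4i: an eigenvector is (2,3) - i(1,1) = (2 - i, 3 - i).
A real fundamental pair from Re and Im of e^((-3+4i)t)v: X_1 = e^(-3t)(cos(4t)·(2,3) + sin(4t)·(1,1)), X_2 = e^(-3t)(sin(4t)·(2,3) - cos(4t)·(1,1)).
General solution: C_1X_1 + C_2X_2.

u(t) = C_1e^(-3t)sin(4t) + 2C_1e^(-3t)cos(4t) + 2C_2e^(-3t)sin(4t) - C_2e^(-3t)cos(4t), v(t) = C_1e^(-3t)sin(4t) + 3C_1e^(-3t)cos(4t) + 3C_2e^(-3t)sin(4t) - C_2e^(-3t)cos(4t)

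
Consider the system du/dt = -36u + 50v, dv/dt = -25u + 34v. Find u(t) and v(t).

Coefficient matrix A = [[-36, 50], [-25, 34]].
Characteristic polynomial det(A - λI) = λ^2 + 2λ + 26 = 0.
Eigenvalues λ = -1 ± 5i (complex conjugate pair).
For λ=-1+5i: an eigenvector is (-1,-1) - i(-3,-2) = (-1 + 3i, -1 + 2i).
A real fundamental pair from Re and Im of e^((-1+5i)t)v: X_1 = e^(-t)(cos(5t)·(-1,-1) + sin(5t)·(-3,-2)), X_2 = e^(-t)(sin(5t)·(-1,-1) - cos(5t)·(-3,-2)).
General solution: K_1X_1 + K_2X_2.

u(t) = -3K_1e^(-t)sin(5t) - K_1e^(-t)cos(5t) - K_2e^(-t)sin(5t) + 3K_2e^(-t)cos(5t), v(t) = -2K_1e^(-t)sin(5t) - K_1e^(-t)cos(5t) - K_2e^(-t)sin(5t) + 2K_2e^(-t)cos(5t)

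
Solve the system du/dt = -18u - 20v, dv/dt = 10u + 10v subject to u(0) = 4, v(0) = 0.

Coefficient matrix A = [[-18, -20], [10, 10]].
Characteristic polynomial det(A - λI) = λ^2 + 8λ + 20 = 0.
Eigenvalues λ = -4 ± 2i (complex conjugate pair).
For λ=-4+2i: an eigenvector is (1,-1) - i(3,-2) = (1 - 3i, -1 + 2i).
A real fundamental pair from Re and Im of e^((-4+2i)t)v: X_1 = e^(-4t)(cos(2t)·(1,-1) + sin(2t)·(3,-2)), X_2 = e^(-4t)(sin(2t)·(1,-1) - cos(2t)·(3,-2)).
General solution: C_1X_1 + C_2X_2.
Applying u(0)=4, v(0)=0 gives C_1=-8, C_2=-4.

u(t) = -28e^(-4t)sin(2t) + 4e^(-4t)cos(2t), v(t) = 20e^(-4t)sin(2t)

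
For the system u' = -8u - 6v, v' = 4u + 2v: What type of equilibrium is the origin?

stable node

A = [[-8,-6],[4,2]]; det(A-λI) = λ^2 + 6λ + 8.
λ = -4, -2: both negative.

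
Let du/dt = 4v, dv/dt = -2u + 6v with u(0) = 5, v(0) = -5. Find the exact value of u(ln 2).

A = [[0,4],[-2,6]]; eigenvalues λ = 4, 2.
Eigenvectors: (-1,-1) for λ=4, (2,1) for λ=2.
From the initial condition, c_1 = 15, c_2 = 10.
u(ln 2) = (15)(2^4)(-1) + (10)(2^2)(2) = -160.

-160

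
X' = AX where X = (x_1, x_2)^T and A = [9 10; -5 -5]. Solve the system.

x_1(t) = -3C_1e^(2t)sin(t) + C_1e^(2t)cos(t) + C_2e^(2t)sin(t) + 3C_2e^(2t)cos(t), x_2(t) = 2C_1e^(2t)sin(t) - C_1e^(2t)cos(t) - C_2e^(2t)sin(t) - 2C_2e^(2t)cos(t)

Coefficient matrix A = [[9, 10], [-5, -5]].
Characteristic polynomial det(A - λI) = λ^2 - 4λ + 5 = 0.
Eigenvalues λ = 2 ± i (complex conjugate pair).
For λ=2+i: an eigenvector is (1,-1) - i(-3,2) = (1 + 3i, -1 - 2i).
A real fundamental pair from Re and Im of e^((2+i)t)v: X_1 = e^(2t)(cos(t)·(1,-1) + sin(t)·(-3,2)), X_2 = e^(2t)(sin(t)·(1,-1) - cos(t)·(-3,2)).
General solution: C_1X_1 + C_2X_2.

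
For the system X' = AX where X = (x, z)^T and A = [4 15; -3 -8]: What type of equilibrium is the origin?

stable spiral

A = [[4,15],[-3,-8]]; det(A-λI) = λ^2 + 4λ + 13.
λ = -2 ± 3i: negative real part.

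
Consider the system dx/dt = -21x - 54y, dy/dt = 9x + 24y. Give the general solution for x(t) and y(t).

x(t) = 2C_1e^(6t) + 3C_2e^(-3t), y(t) = -C_1e^(6t) - C_2e^(-3t)

Coefficient matrix A = [[-21, -54], [9, 24]].
Characteristic polynomial det(A - λI) = λ^2 - 3λ - 18 = 0.
Eigenvalues λ = 6, -3.
For λ=6: (A-λI) row 1 is [-27, -54], so an eigenvector is (2, -1).
For λ=-3: (A-λI) row 1 is [-18, -54], so an eigenvector is (3, -1).
General solution: C_1e^(6t)(2,-1) + C_2e^(-3t)(3,-1).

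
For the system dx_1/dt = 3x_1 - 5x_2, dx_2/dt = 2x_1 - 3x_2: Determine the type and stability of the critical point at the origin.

center

A = [[3,-5],[2,-3]]; det(A-λI) = λ^2 + 1.
λ = 0 ± i: zero real part.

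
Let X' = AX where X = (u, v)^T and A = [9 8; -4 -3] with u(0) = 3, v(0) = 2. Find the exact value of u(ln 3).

2409

A = [[9,8],[-4,-3]]; eigenvalues λ = 1, 5.
Eigenvectors: (-1,1) for λ=1, (2,-1) for λ=5.
From the initial condition, c_1 = 7, c_2 = 5.
u(ln 3) = (7)(3^1)(-1) + (5)(3^5)(2) = 2409.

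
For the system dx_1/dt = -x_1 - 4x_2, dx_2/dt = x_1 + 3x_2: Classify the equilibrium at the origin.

A = [[-1,-4],[1,3]]; det(A-λI) = λ^2 - 2λ + 1.
repeated λ = 1 with a single eigenvector.

unstable improper node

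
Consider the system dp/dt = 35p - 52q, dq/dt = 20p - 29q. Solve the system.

Coefficient matrix A = [[35, -52], [20, -29]].
Characteristic polynomial det(A - λI) = λ^2 - 6λ + 25 = 0.
Eigenvalues λ = 3 ± 4i (complex conjugate pair).
For λ=3+4i: an eigenvector is (-3,-2) - i(2,1) = (-3 - 2i, -2 - i).
A real fundamental pair from Re and Im of e^((3+4i)t)v: X_1 = e^(3t)(cos(4t)·(-3,-2) + sin(4t)·(2,1)), X_2 = e^(3t)(sin(4t)·(-3,-2) - cos(4t)·(2,1)).
General solution: c_1X_1 + c_2X_2.

p(t) = 2c_1e^(3t)sin(4t) - 3c_1e^(3t)cos(4t) - 3c_2e^(3t)sin(4t) - 2c_2e^(3t)cos(4t), q(t) = c_1e^(3t)sin(4t) - 2c_1e^(3t)cos(4t) - 2c_2e^(3t)sin(4t) - c_2e^(3t)cos(4t)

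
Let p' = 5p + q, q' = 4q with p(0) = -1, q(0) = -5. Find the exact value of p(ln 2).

-112

A = [[5,1],[0,4]]; eigenvalues λ = 4, 5.
Eigenvectors: (-1,1) for λ=4, (1,0) for λ=5.
From the initial condition, c_1 = -5, c_2 = -6.
p(ln 2) = (-5)(2^4)(-1) + (-6)(2^5)(1) = -112.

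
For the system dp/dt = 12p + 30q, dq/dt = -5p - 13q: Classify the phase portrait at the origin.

A = [[12,30],[-5,-13]]; det(A-λI) = λ^2 + λ - 6.
λ = 2, -3: opposite signs.

saddle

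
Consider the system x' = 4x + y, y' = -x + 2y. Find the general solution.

x(t) = -c_1e^(3t) - c_2te^(3t) + 2c_2e^(3t), y(t) = c_1e^(3t) + c_2te^(3t) - 3c_2e^(3t)

Coefficient matrix A = [[4, 1], [-1, 2]].
Characteristic polynomial det(A - λI) = λ^2 - 6λ + 9 = 0.
Single eigenvalue λ = 3 with algebraic multiplicity 2.
Eigenvector v = (-1,1); generalized eigenvector w with (A-λI)w=v is (2,-3).
General solution: e^(3t)[c_1·v + c_2·(t·v + w)].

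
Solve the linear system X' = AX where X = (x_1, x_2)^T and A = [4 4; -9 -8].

Coefficient matrix A = [[4, 4], [-9, -8]].
Characteristic polynomial det(A - λI) = λ^2 + 4λ + 4 = 0.
Single eigenvalue λ = -2 with algebraic multiplicity 2.
Eigenvector v = (2,-3); generalized eigenvector w with (A-λI)w=v is (1,-1).
General solution: e^(-2t)[c_1·v + c_2·(t·v + w)].

x_1(t) = 2c_1e^(-2t) + 2c_2te^(-2t) + c_2e^(-2t), x_2(t) = -3c_1e^(-2t) - 3c_2te^(-2t) - c_2e^(-2t)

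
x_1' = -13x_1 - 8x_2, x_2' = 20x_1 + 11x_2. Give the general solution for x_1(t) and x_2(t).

Coefficient matrix A = [[-13, -8], [20, 11]].
Characteristic polynomial det(A - λI) = λ^2 + 2λ + 17 = 0.
Eigenvalues λ = -1 ± 4i (complex conjugate pair).
For λ=-1+4i: an eigenvector is (1,-1) - i(-1,2) = (1 + i, -1 - 2i).
A real fundamental pair from Re and Im of e^((-1+4i)t)v: X_1 = e^(-t)(cos(4t)·(1,-1) + sin(4t)·(-1,2)), X_2 = e^(-t)(sin(4t)·(1,-1) - cos(4t)·(-1,2)).
General solution: K_1X_1 + K_2X_2.

x_1(t) = -K_1e^(-t)sin(4t) + K_1e^(-t)cos(4t) + K_2e^(-t)sin(4t) + K_2e^(-t)cos(4t), x_2(t) = 2K_1e^(-t)sin(4t) - K_1e^(-t)cos(4t) - K_2e^(-t)sin(4t) - 2K_2e^(-t)cos(4t)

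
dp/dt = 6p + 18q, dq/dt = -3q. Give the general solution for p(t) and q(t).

p(t) = -c_1e^(6t) + 2c_2e^(-3t), q(t) = -c_2e^(-3t)

Coefficient matrix A = [[6, 18], [0, -3]].
Characteristic polynomial det(A - λI) = λ^2 - 3λ - 18 = 0.
Eigenvalues λ = 6, -3.
For λ=6: (A-λI) row 1 is [0, 18], so an eigenvector is (-1, 0).
For λ=-3: (A-λI) row 1 is [9, 18], so an eigenvector is (2, -1).
General solution: c_1e^(6t)(-1,0) + c_2e^(-3t)(2,-1).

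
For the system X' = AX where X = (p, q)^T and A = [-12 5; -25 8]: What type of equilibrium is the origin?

stable spiral

A = [[-12,5],[-25,8]]; det(A-λI) = λ^2 + 4λ + 29.
λ = -2 ± 5i: negative real part.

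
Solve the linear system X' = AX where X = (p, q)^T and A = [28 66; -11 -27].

p(t) = -2K_1e^(-5t) - 3K_2e^(6t), q(t) = K_1e^(-5t) + K_2e^(6t)

Coefficient matrix A = [[28, 66], [-11, -27]].
Characteristic polynomial det(A - λI) = λ^2 - λ - 30 = 0.
Eigenvalues λ = -5, 6.
For λ=-5: (A-λI) row 1 is [33, 66], so an eigenvector is (-2, 1).
For λ=6: (A-λI) row 1 is [22, 66], so an eigenvector is (-3, 1).
General solution: K_1e^(-5t)(-2,1) + K_2e^(6t)(-3,1).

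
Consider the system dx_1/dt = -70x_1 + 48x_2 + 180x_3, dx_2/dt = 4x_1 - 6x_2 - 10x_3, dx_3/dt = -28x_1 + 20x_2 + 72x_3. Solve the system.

x_1(t) = 5K_1e^(2t) - 6K_2e^(-2t) - 2K_3e^(-4t), x_2(t) = -K_2e^(-2t) + K_3e^(-4t), x_3(t) = 2K_1e^(2t) - 2K_2e^(-2t) - K_3e^(-4t)

Coefficient matrix A = [[-70, 48, 180], [4, -6, -10], [-28, 20, 72]].
det(A - λI) = 0 gives eigenvalues λ = 2, -2, -4.
For λ=2: eigenvector (5,0,2).
For λ=-2: eigenvector (-6,-1,-2).
For λ=-4: eigenvector (-2,1,-1).
General solution: K_1e^(2t)(5,0,2) + K_2e^(-2t)(-6,-1,-2) + K_3e^(-4t)(-2,1,-1).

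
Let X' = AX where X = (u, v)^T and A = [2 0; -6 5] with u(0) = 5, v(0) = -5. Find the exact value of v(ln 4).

-15200

A = [[2,0],[-6,5]]; eigenvalues λ = 5, 2.
Eigenvectors: (0,-1) for λ=5, (-1,-2) for λ=2.
From the initial condition, c_1 = 15, c_2 = -5.
v(ln 4) = (15)(4^5)(-1) + (-5)(4^2)(-2) = -15200.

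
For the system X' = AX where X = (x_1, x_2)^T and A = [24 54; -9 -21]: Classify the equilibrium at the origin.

A = [[24,54],[-9,-21]]; det(A-λI) = λ^2 - 3λ - 18.
λ = 6, -3: opposite signs.

saddle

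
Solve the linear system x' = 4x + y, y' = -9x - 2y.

x(t) = -C_1e^(t) - C_2te^(t) - C_2e^(t), y(t) = 3C_1e^(t) + 3C_2te^(t) + 2C_2e^(t)

Coefficient matrix A = [[4, 1], [-9, -2]].
Characteristic polynomial det(A - λI) = λ^2 - 2λ + 1 = 0.
Single eigenvalue λ = 1 with algebraic multiplicity 2.
Eigenvector v = (-1,3); generalized eigenvector w with (A-λI)w=v is (-1,2).
General solution: e^(t)[C_1·v + C_2·(t·v + w)].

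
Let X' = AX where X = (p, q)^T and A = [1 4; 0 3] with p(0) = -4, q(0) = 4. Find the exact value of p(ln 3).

A = [[1,4],[0,3]]; eigenvalues λ = 1, 3.
Eigenvectors: (-1,0) for λ=1, (2,1) for λ=3.
From the initial condition, c_1 = 12, c_2 = 4.
p(ln 3) = (12)(3^1)(-1) + (4)(3^3)(2) = 180.

180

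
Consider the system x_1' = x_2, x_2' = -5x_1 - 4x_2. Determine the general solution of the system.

Coefficient matrix A = [[0, 1], [-5, -4]].
Characteristic polynomial det(A - λI) = λ^2 + 4λ + 5 = 0.
Eigenvalues λ = -2 ± i (complex conjugate pair).
For λ=-2+i: an eigenvector is (1,-2) - i(0,-1) = (1, -2 + i).
A real fundamental pair from Re and Im of e^((-2+i)t)v: X_1 = e^(-2t)(cos(t)·(1,-2) + sin(t)·(0,-1)), X_2 = e^(-2t)(sin(t)·(1,-2) - cos(t)·(0,-1)).
General solution: c_1X_1 + c_2X_2.

x_1(t) = c_1e^(-2t)cos(t) + c_2e^(-2t)sin(t), x_2(t) = -c_1e^(-2t)sin(t) - 2c_1e^(-2t)cos(t) - 2c_2e^(-2t)sin(t) + c_2e^(-2t)cos(t)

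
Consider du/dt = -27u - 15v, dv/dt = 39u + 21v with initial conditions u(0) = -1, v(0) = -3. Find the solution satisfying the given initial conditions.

Coefficient matrix A = [[-27, -15], [39, 21]].
Characteristic polynomial det(A - λI) = λ^2 + 6λ + 18 = 0.
Eigenvalues λ = -3 ± 3i (complex conjugate pair).
For λ=-3+3i: an eigenvector is (-2,3) - i(1,-2) = (-2 - i, 3 + 2i).
A real fundamental pair from Re and Im of e^((-3+3i)t)v: X_1 = e^(-3t)(cos(3t)·(-2,3) + sin(3t)·(1,-2)), X_2 = e^(-3t)(sin(3t)·(-2,3) - cos(3t)·(1,-2)).
General solution: K_1X_1 + K_2X_2.
Applying u(0)=-1, v(0)=-3 gives K_1=5, K_2=-9.

u(t) = 23e^(-3t)sin(3t) - e^(-3t)cos(3t), v(t) = -37e^(-3t)sin(3t) - 3e^(-3t)cos(3t)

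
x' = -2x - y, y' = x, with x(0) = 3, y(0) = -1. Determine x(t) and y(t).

x(t) = -2te^(-t) + 3e^(-t), y(t) = 2te^(-t) - e^(-t)

Coefficient matrix A = [[-2, -1], [1, 0]].
Characteristic polynomial det(A - λI) = λ^2 + 2λ + 1 = 0.
Single eigenvalue λ = -1 with algebraic multiplicity 2.
Eigenvector v = (1,-1); generalized eigenvector w with (A-λI)w=v is (2,-3).
General solution: e^(-t)[C_1·v + C_2·(t·v + w)].
Applying x(0)=3, y(0)=-1 gives C_1=7, C_2=-2.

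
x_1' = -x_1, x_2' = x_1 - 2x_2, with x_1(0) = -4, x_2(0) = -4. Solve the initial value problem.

Coefficient matrix A = [[-1, 0], [1, -2]].
Characteristic polynomial det(A - λI) = λ^2 + 3λ + 2 = 0.
Eigenvalues λ = -2, -1.
For λ=-2: (A-λI) row 1 is [1, 0], so an eigenvector is (0, 1).
For λ=-1: (A-λI) row 2 is [1, -1], so an eigenvector is (-1, -1).
General solution: c_1e^(-2t)(0,1) + c_2e^(-t)(-1,-1).
Applying x_1(0)=-4, x_2(0)=-4 gives c_1=0, c_2=4.

x_1(t) = -4e^(-t), x_2(t) = -4e^(-t)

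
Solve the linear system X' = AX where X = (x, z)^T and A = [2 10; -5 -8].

Coefficient matrix A = [[2, 10], [-5, -8]].
Characteristic polynomial det(A - λI) = λ^2 + 6λ + 34 = 0.
Eigenvalues λ = -3 ± 5i (complex conjugate pair).
For λ=-3+5i: an eigenvector is (1,-1) - i(-1,0) = (1 + i, -1).
A real fundamental pair from Re and Im of e^((-3+5i)t)v: X_1 = e^(-3t)(cos(5t)·(1,-1) + sin(5t)·(-1,0)), X_2 = e^(-3t)(sin(5t)·(1,-1) - cos(5t)·(-1,0)).
General solution: K_1X_1 + K_2X_2.

x(t) = -K_1e^(-3t)sin(5t) + K_1e^(-3t)cos(5t) + K_2e^(-3t)sin(5t) + K_2e^(-3t)cos(5t), z(t) = -K_1e^(-3t)cos(5t) - K_2e^(-3t)sin(5t)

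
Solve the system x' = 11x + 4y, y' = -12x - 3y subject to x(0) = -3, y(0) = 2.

Coefficient matrix A = [[11, 4], [-12, -3]].
Characteristic polynomial det(A - λI) = λ^2 - 8λ + 15 = 0.
Eigenvalues λ = 5, 3.
For λ=5: (A-λI) row 1 is [6, 4], so an eigenvector is (-2, 3).
For λ=3: (A-λI) row 1 is [8, 4], so an eigenvector is (1, -2).
General solution: K_1e^(5t)(-2,3) + K_2e^(3t)(1,-2).
Applying x(0)=-3, y(0)=2 gives K_1=4, K_2=5.

x(t) = -8e^(5t) + 5e^(3t), y(t) = 12e^(5t) - 10e^(3t)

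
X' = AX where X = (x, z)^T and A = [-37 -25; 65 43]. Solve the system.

x(t) = -2c_1e^(3t)sin(5t) - c_1e^(3t)cos(5t) - c_2e^(3t)sin(5t) + 2c_2e^(3t)cos(5t), z(t) = 3c_1e^(3t)sin(5t) + 2c_1e^(3t)cos(5t) + 2c_2e^(3t)sin(5t) - 3c_2e^(3t)cos(5t)

Coefficient matrix A = [[-37, -25], [65, 43]].
Characteristic polynomial det(A - λI) = λ^2 - 6λ + 34 = 0.
Eigenvalues λ = 3 ± 5i (complex conjugate pair).
For λ=3+5i: an eigenvector is (-1,2) - i(-2,3) = (-1 + 2i, 2 - 3i).
A real fundamental pair from Re and Im of e^((3+5i)t)v: X_1 = e^(3t)(cos(5t)·(-1,2) + sin(5t)·(-2,3)), X_2 = e^(3t)(sin(5t)·(-1,2) - cos(5t)·(-2,3)).
General solution: c_1X_1 + c_2X_2.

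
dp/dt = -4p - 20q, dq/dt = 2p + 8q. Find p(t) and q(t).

Coefficient matrix A = [[-4, -20], [2, 8]].
Characteristic polynomial det(A - λI) = λ^2 - 4λ + 8 = 0.
Eigenvalues λ = 2 ± 2i (complex conjugate pair).
For λ=2+2i: an eigenvector is (-3,1) - i(-1,0) = (-3 + i, 1).
A real fundamental pair from Re and Im of e^((2+2i)t)v: X_1 = e^(2t)(cos(2t)·(-3,1) + sin(2t)·(-1,0)), X_2 = e^(2t)(sin(2t)·(-3,1) - cos(2t)·(-1,0)).
General solution: K_1X_1 + K_2X_2.

p(t) = -K_1e^(2t)sin(2t) - 3K_1e^(2t)cos(2t) - 3K_2e^(2t)sin(2t) + K_2e^(2t)cos(2t), q(t) = K_1e^(2t)cos(2t) + K_2e^(2t)sin(2t)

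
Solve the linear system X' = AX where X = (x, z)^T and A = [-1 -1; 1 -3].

Coefficient matrix A = [[-1, -1], [1, -3]].
Characteristic polynomial det(A - λI) = λ^2 + 4λ + 4 = 0.
Single eigenvalue λ = -2 with algebraic multiplicity 2.
Eigenvector v = (1,1); generalized eigenvector w with (A-λI)w=v is (2,1).
General solution: e^(-2t)[C_1·v + C_2·(t·v + w)].

x(t) = C_1e^(-2t) + C_2te^(-2t) + 2C_2e^(-2t), z(t) = C_1e^(-2t) + C_2te^(-2t) + C_2e^(-2t)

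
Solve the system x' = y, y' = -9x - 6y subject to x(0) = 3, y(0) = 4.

Coefficient matrix A = [[0, 1], [-9, -6]].
Characteristic polynomial det(A - λI) = λ^2 + 6λ + 9 = 0.
Single eigenvalue λ = -3 with algebraic multiplicity 2.
Eigenvector v = (1,-3); generalized eigenvector w with (A-λI)w=v is (0,1).
General solution: e^(-3t)[K_1·v + K_2·(t·v + w)].
Applying x(0)=3, y(0)=4 gives K_1=3, K_2=13.

x(t) = 13te^(-3t) + 3e^(-3t), y(t) = -39te^(-3t) + 4e^(-3t)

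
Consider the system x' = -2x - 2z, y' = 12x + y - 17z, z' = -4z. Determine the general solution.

Coefficient matrix A = [[-2, 0, -2], [12, 1, -17], [0, 0, -4]].
det(A - λI) = 0 gives eigenvalues λ = 1, -2, -4.
For λ=1: eigenvector (0,1,0).
For λ=-2: eigenvector (1,-4,0).
For λ=-4: eigenvector (1,1,1).
General solution: C_1e^(t)(0,1,0) + C_2e^(-2t)(1,-4,0) + C_3e^(-4t)(1,1,1).

x(t) = C_2e^(-2t) + C_3e^(-4t), y(t) = C_1e^(t) - 4C_2e^(-2t) + C_3e^(-4t), z(t) = C_3e^(-4t)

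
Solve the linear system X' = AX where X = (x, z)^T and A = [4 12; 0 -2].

x(t) = C_1e^(4t) - 2C_2e^(-2t), z(t) = C_2e^(-2t)

Coefficient matrix A = [[4, 12], [0, -2]].
Characteristic polynomial det(A - λI) = λ^2 - 2λ - 8 = 0.
Eigenvalues λ = 4, -2.
For λ=4: (A-λI) row 1 is [0, 12], so an eigenvector is (1, 0).
For λ=-2: (A-λI) row 1 is [6, 12], so an eigenvector is (-2, 1).
General solution: C_1e^(4t)(1,0) + C_2e^(-2t)(-2,1).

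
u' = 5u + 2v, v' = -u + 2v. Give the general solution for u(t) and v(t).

Coefficient matrix A = [[5, 2], [-1, 2]].
Characteristic polynomial det(A - λI) = λ^2 - 7λ + 12 = 0.
Eigenvalues λ = 3, 4.
For λ=3: (A-λI) row 1 is [2, 2], so an eigenvector is (1, -1).
For λ=4: (A-λI) row 1 is [1, 2], so an eigenvector is (-2, 1).
General solution: C_1e^(3t)(1,-1) + C_2e^(4t)(-2,1).

u(t) = C_1e^(3t) - 2C_2e^(4t), v(t) = -C_1e^(3t) + C_2e^(4t)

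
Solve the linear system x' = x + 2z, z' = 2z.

Coefficient matrix A = [[1, 2], [0, 2]].
Characteristic polynomial det(A - λI) = λ^2 - 3λ + 2 = 0.
Eigenvalues λ = 1, 2.
For λ=1: (A-λI) row 1 is [0, 2], so an eigenvector is (1, 0).
For λ=2: (A-λI) row 1 is [-1, 2], so an eigenvector is (-2, -1).
General solution: C_1e^(t)(1,0) + C_2e^(2t)(-2,-1).

x(t) = C_1e^(t) - 2C_2e^(2t), z(t) = -C_2e^(2t)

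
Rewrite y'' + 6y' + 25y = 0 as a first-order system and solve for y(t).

y(t) = c_1e^(-3t)cos(4t) + c_2e^(-3t)sin(4t)

Let x_1 = y, x_2 = y'. Then x_1' = x_2 and x_2' = -25x_1 - 6x_2.
A = [[0,1],[-25,-6]]; det(A-λI) = λ^2 + 6λ + 25.
Eigenvalues λ = -3 ± 4i.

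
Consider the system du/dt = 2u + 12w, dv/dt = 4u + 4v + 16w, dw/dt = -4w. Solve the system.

Coefficient matrix A = [[2, 0, 12], [4, 4, 16], [0, 0, -4]].
det(A - λI) = 0 gives eigenvalues λ = 4, 2, -4.
For λ=4: eigenvector (0,1,0).
For λ=2: eigenvector (1,-2,0).
For λ=-4: eigenvector (-2,-1,1).
General solution: K_1e^(4t)(0,1,0) + K_2e^(2t)(1,-2,0) + K_3e^(-4t)(-2,-1,1).

u(t) = K_2e^(2t) - 2K_3e^(-4t), v(t) = K_1e^(4t) - 2K_2e^(2t) - K_3e^(-4t), w(t) = K_3e^(-4t)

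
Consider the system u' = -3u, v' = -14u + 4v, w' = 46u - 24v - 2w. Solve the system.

u(t) = c_3e^(-3t), v(t) = c_2e^(4t) + 2c_3e^(-3t), w(t) = c_1e^(-2t) - 4c_2e^(4t) + 2c_3e^(-3t)

Coefficient matrix A = [[-3, 0, 0], [-14, 4, 0], [46, -24, -2]].
det(A - λI) = 0 gives eigenvalues λ = -2, 4, -3.
For λ=-2: eigenvector (0,0,1).
For λ=4: eigenvector (0,1,-4).
For λ=-3: eigenvector (1,2,2).
General solution: c_1e^(-2t)(0,0,1) + c_2e^(4t)(0,1,-4) + c_3e^(-3t)(1,2,2).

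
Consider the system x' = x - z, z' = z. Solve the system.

x(t) = C_1e^(t) + C_2te^(t) - 3C_2e^(t), z(t) = -C_2e^(t)

Coefficient matrix A = [[1, -1], [0, 1]].
Characteristic polynomial det(A - λI) = λ^2 - 2λ + 1 = 0.
Single eigenvalue λ = 1 with algebraic multiplicity 2.
Eigenvector v = (1,0); generalized eigenvector w with (A-λI)w=v is (-3,-1).
General solution: e^(t)[C_1·v + C_2·(t·v + w)].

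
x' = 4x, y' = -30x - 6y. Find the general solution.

Coefficient matrix A = [[4, 0], [-30, -6]].
Characteristic polynomial det(A - λI) = λ^2 + 2λ - 24 = 0.
Eigenvalues λ = -6, 4.
For λ=-6: (A-λI) row 1 is [10, 0], so an eigenvector is (0, 1).
For λ=4: (A-λI) row 2 is [-30, -10], so an eigenvector is (1, -3).
General solution: c_1e^(-6t)(0,1) + c_2e^(4t)(1,-3).

x(t) = c_2e^(4t), y(t) = c_1e^(-6t) - 3c_2e^(4t)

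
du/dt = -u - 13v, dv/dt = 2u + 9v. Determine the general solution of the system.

Coefficient matrix A = [[-1, -13], [2, 9]].
Characteristic polynomial det(A - λI) = λ^2 - 8λ + 17 = 0.
Eigenvalues λ = 4 ± i (complex conjugate pair).
For λ=4+i: an eigenvector is (-3,1) - i(2,-1) = (-3 - 2i, 1 + i).
A real fundamental pair from Re and Im of e^((4+i)t)v: X_1 = e^(4t)(cos(t)·(-3,1) + sin(t)·(2,-1)), X_2 = e^(4t)(sin(t)·(-3,1) - cos(t)·(2,-1)).
General solution: c_1X_1 + c_2X_2.

u(t) = 2c_1e^(4t)sin(t) - 3c_1e^(4t)cos(t) - 3c_2e^(4t)sin(t) - 2c_2e^(4t)cos(t), v(t) = -c_1e^(4t)sin(t) + c_1e^(4t)cos(t) + c_2e^(4t)sin(t) + c_2e^(4t)cos(t)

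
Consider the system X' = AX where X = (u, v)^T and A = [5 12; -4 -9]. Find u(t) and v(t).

u(t) = 2K_1e^(-t) - 3K_2e^(-3t), v(t) = -K_1e^(-t) + 2K_2e^(-3t)

Coefficient matrix A = [[5, 12], [-4, -9]].
Characteristic polynomial det(A - λI) = λ^2 + 4λ + 3 = 0.
Eigenvalues λ = -1, -3.
For λ=-1: (A-λI) row 1 is [6, 12], so an eigenvector is (2, -1).
For λ=-3: (A-λI) row 1 is [8, 12], so an eigenvector is (-3, 2).
General solution: K_1e^(-t)(2,-1) + K_2e^(-3t)(-3,2).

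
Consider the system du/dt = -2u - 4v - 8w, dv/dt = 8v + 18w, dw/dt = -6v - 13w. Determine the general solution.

Coefficient matrix A = [[-2, -4, -8], [0, 8, 18], [0, -6, -13]].
det(A - λI) = 0 gives eigenvalues λ = -2, -4, -1.
For λ=-2: eigenvector (1,0,0).
For λ=-4: eigenvector (2,-3,2).
For λ=-1: eigenvector (0,-2,1).
General solution: K_1e^(-2t)(1,0,0) + K_2e^(-4t)(2,-3,2) + K_3e^(-t)(0,-2,1).

u(t) = K_1e^(-2t) + 2K_2e^(-4t), v(t) = -3K_2e^(-4t) - 2K_3e^(-t), w(t) = 2K_2e^(-4t) + K_3e^(-t)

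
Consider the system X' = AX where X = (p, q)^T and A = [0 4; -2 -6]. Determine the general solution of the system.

p(t) = -2c_1e^(-2t) - c_2e^(-4t), q(t) = c_1e^(-2t) + c_2e^(-4t)

Coefficient matrix A = [[0, 4], [-2, -6]].
Characteristic polynomial det(A - λI) = λ^2 + 6λ + 8 = 0.
Eigenvalues λ = -2, -4.
For λ=-2: (A-λI) row 1 is [2, 4], so an eigenvector is (-2, 1).
For λ=-4: (A-λI) row 1 is [4, 4], so an eigenvector is (-1, 1).
General solution: c_1e^(-2t)(-2,1) + c_2e^(-4t)(-1,1).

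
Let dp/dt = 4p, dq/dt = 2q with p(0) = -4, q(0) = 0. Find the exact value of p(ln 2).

A = [[4,0],[0,2]]; eigenvalues λ = 2, 4.
Eigenvectors: (0,-1) for λ=2, (1,0) for λ=4.
From the initial condition, c_1 = 0, c_2 = -4.
p(ln 2) = (0)(2^2)(0) + (-4)(2^4)(1) = -64.

-64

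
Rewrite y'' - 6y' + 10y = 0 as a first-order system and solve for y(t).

y(t) = C_1e^(3t)cos(t) + C_2e^(3t)sin(t)

Let x_1 = y, x_2 = y'. Then x_1' = x_2 and x_2' = -10x_1 + 6x_2.
A = [[0,1],[-10,6]]; det(A-λI) = λ^2 - 6λ + 10.
Eigenvalues λ = 3 ± i.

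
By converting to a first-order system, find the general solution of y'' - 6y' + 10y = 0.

y(t) = C_1e^(3t)cos(t) + C_2e^(3t)sin(t)

Let x_1 = y, x_2 = y'. Then x_1' = x_2 and x_2' = -10x_1 + 6x_2.
A = [[0,1],[-10,6]]; det(A-λI) = λ^2 - 6λ + 10.
Eigenvalues λ = 3 ± i.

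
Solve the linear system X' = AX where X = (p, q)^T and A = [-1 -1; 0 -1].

Coefficient matrix A = [[-1, -1], [0, -1]].
Characteristic polynomial det(A - λI) = λ^2 + 2λ + 1 = 0.
Single eigenvalue λ = -1 with algebraic multiplicity 2.
Eigenvector v = (1,0); generalized eigenvector w with (A-λI)w=v is (-3,-1).
General solution: e^(-t)[c_1·v + c_2·(t·v + w)].

p(t) = c_1e^(-t) + c_2te^(-t) - 3c_2e^(-t), q(t) = -c_2e^(-t)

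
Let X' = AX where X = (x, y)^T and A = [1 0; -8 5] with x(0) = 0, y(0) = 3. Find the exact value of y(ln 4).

A = [[1,0],[-8,5]]; eigenvalues λ = 1, 5.
Eigenvectors: (-1,-2) for λ=1, (0,-1) for λ=5.
From the initial condition, c_1 = 0, c_2 = -3.
y(ln 4) = (0)(4^1)(-2) + (-3)(4^5)(-1) = 3072.

3072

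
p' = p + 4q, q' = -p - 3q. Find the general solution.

p(t) = -2K_1e^(-t) - 2K_2te^(-t) + 3K_2e^(-t), q(t) = K_1e^(-t) + K_2te^(-t) - 2K_2e^(-t)

Coefficient matrix A = [[1, 4], [-1, -3]].
Characteristic polynomial det(A - λI) = λ^2 + 2λ + 1 = 0.
Single eigenvalue λ = -1 with algebraic multiplicity 2.
Eigenvector v = (-2,1); generalized eigenvector w with (A-λI)w=v is (3,-2).
General solution: e^(-t)[K_1·v + K_2·(t·v + w)].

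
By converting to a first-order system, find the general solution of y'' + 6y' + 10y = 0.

y(t) = C_1e^(-3t)cos(t) + C_2e^(-3t)sin(t)

Let x_1 = y, x_2 = y'. Then x_1' = x_2 and x_2' = -10x_1 - 6x_2.
A = [[0,1],[-10,-6]]; det(A-λI) = λ^2 + 6λ + 10.
Eigenvalues λ = -3 ± i.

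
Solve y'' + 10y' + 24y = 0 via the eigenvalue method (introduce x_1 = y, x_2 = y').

Let x_1 = y, x_2 = y'. Then x_1' = x_2 and x_2' = -24x_1 - 10x_2.
A = [[0,1],[-24,-10]]; det(A-λI) = λ^2 + 10λ + 24.
Eigenvalues λ = -4, -6 with eigenvectors (1,-4), (1,-6).

y(t) = C_1e^(-4t) + C_2e^(-6t)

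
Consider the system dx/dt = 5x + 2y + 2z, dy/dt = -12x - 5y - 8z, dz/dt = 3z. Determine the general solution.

Coefficient matrix A = [[5, 2, 2], [-12, -5, -8], [0, 0, 3]].
det(A - λI) = 0 gives eigenvalues λ = 1, 3, -1.
For λ=1: eigenvector (1,-2,0).
For λ=3: eigenvector (0,-1,1).
For λ=-1: eigenvector (-1,3,0).
General solution: C_1e^(t)(1,-2,0) + C_2e^(3t)(0,-1,1) + C_3e^(-t)(-1,3,0).

x(t) = C_1e^(t) - C_3e^(-t), y(t) = -2C_1e^(t) - C_2e^(3t) + 3C_3e^(-t), z(t) = C_2e^(3t)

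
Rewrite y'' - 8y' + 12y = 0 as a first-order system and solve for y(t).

y(t) = K_1e^(6t) + K_2e^(2t)

Let x_1 = y, x_2 = y'. Then x_1' = x_2 and x_2' = -12x_1 + 8x_2.
A = [[0,1],[-12,8]]; det(A-λI) = λ^2 - 8λ + 12.
Eigenvalues λ = 6, 2 with eigenvectors (1,6), (1,2).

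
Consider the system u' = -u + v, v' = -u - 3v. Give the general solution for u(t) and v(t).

u(t) = C_1e^(-2t) + C_2te^(-2t) - 2C_2e^(-2t), v(t) = -C_1e^(-2t) - C_2te^(-2t) + 3C_2e^(-2t)

Coefficient matrix A = [[-1, 1], [-1, -3]].
Characteristic polynomial det(A - λI) = λ^2 + 4λ + 4 = 0.
Single eigenvalue λ = -2 with algebraic multiplicity 2.
Eigenvector v = (1,-1); generalized eigenvector w with (A-λI)w=v is (-2,3).
General solution: e^(-2t)[C_1·v + C_2·(t·v + w)].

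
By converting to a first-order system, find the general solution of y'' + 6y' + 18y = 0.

y(t) = C_1e^(-3t)cos(3t) + C_2e^(-3t)sin(3t)

Let x_1 = y, x_2 = y'. Then x_1' = x_2 and x_2' = -18x_1 - 6x_2.
A = [[0,1],[-18,-6]]; det(A-λI) = λ^2 + 6λ + 18.
Eigenvalues λ = -3 ± 3i.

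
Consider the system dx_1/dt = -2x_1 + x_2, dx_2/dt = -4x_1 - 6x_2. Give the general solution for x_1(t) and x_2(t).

Coefficient matrix A = [[-2, 1], [-4, -6]].
Characteristic polynomial det(A - λI) = λ^2 + 8λ + 16 = 0.
Single eigenvalue λ = -4 with algebraic multiplicity 2.
Eigenvector v = (1,-2); generalized eigenvector w with (A-λI)w=v is (0,1).
General solution: e^(-4t)[C_1·v + C_2·(t·v + w)].

x_1(t) = C_1e^(-4t) + C_2te^(-4t), x_2(t) = -2C_1e^(-4t) - 2C_2te^(-4t) + C_2e^(-4t)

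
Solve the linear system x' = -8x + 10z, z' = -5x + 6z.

x(t) = c_1e^(-t)sin(t) - 3c_1e^(-t)cos(t) - 3c_2e^(-t)sin(t) - c_2e^(-t)cos(t), z(t) = c_1e^(-t)sin(t) - 2c_1e^(-t)cos(t) - 2c_2e^(-t)sin(t) - c_2e^(-t)cos(t)

Coefficient matrix A = [[-8, 10], [-5, 6]].
Characteristic polynomial det(A - λI) = λ^2 + 2λ + 2 = 0.
Eigenvalues λ = -1 ± i (complex conjugate pair).
For λ=-1+i: an eigenvector is (-3,-2) - i(1,1) = (-3 - i, -2 - i).
A real fundamental pair from Re and Im of e^((-1+i)t)v: X_1 = e^(-t)(cos(t)·(-3,-2) + sin(t)·(1,1)), X_2 = e^(-t)(sin(t)·(-3,-2) - cos(t)·(1,1)).
General solution: c_1X_1 + c_2X_2.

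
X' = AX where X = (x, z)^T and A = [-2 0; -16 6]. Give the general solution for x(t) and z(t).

x(t) = C_2e^(-2t), z(t) = -C_1e^(6t) + 2C_2e^(-2t)

Coefficient matrix A = [[-2, 0], [-16, 6]].
Characteristic polynomial det(A - λI) = λ^2 - 4λ - 12 = 0.
Eigenvalues λ = 6, -2.
For λ=6: (A-λI) row 1 is [-8, 0], so an eigenvector is (0, -1).
For λ=-2: (A-λI) row 2 is [-16, 8], so an eigenvector is (1, 2).
General solution: C_1e^(6t)(0,-1) + C_2e^(-2t)(1,2).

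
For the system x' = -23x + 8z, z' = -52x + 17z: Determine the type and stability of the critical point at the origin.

stable spiral

A = [[-23,8],[-52,17]]; det(A-λI) = λ^2 + 6λ + 25.
λ = -3 ± 4i: negative real part.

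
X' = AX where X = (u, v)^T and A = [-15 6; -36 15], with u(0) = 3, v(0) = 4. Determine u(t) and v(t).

Coefficient matrix A = [[-15, 6], [-36, 15]].
Characteristic polynomial det(A - λI) = λ^2 - 9 = 0.
Eigenvalues λ = 3, -3.
For λ=3: (A-λI) row 1 is [-18, 6], so an eigenvector is (1, 3).
For λ=-3: (A-λI) row 1 is [-12, 6], so an eigenvector is (-1, -2).
General solution: K_1e^(3t)(1,3) + K_2e^(-3t)(-1,-2).
Applying u(0)=3, v(0)=4 gives K_1=-2, K_2=-5.

u(t) = -2e^(3t) + 5e^(-3t), v(t) = -6e^(3t) + 10e^(-3t)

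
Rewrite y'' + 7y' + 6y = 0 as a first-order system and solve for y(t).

y(t) = c_1e^(-6t) + c_2e^(-t)

Let x_1 = y, x_2 = y'. Then x_1' = x_2 and x_2' = -6x_1 - 7x_2.
A = [[0,1],[-6,-7]]; det(A-λI) = λ^2 + 7λ + 6.
Eigenvalues λ = -6, -1 with eigenvectors (1,-6), (1,-1).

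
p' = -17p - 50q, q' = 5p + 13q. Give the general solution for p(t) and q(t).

Coefficient matrix A = [[-17, -50], [5, 13]].
Characteristic polynomial det(A - λI) = λ^2 + 4λ + 29 = 0.
Eigenvalues λ = -2 ± 5i (complex conjugate pair).
For λ=-2+5i: an eigenvector is (-3,1) - i(-1,0) = (-3 + i, 1).
A real fundamental pair from Re and Im of e^((-2+5i)t)v: X_1 = e^(-2t)(cos(5t)·(-3,1) + sin(5t)·(-1,0)), X_2 = e^(-2t)(sin(5t)·(-3,1) - cos(5t)·(-1,0)).
General solution: C_1X_1 + C_2X_2.

p(t) = -C_1e^(-2t)sin(5t) - 3C_1e^(-2t)cos(5t) - 3C_2e^(-2t)sin(5t) + C_2e^(-2t)cos(5t), q(t) = C_1e^(-2t)cos(5t) + C_2e^(-2t)sin(5t)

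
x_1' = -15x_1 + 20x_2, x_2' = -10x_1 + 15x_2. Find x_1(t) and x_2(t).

Coefficient matrix A = [[-15, 20], [-10, 15]].
Characteristic polynomial det(A - λI) = λ^2 - 25 = 0.
Eigenvalues λ = -5, 5.
For λ=-5: (A-λI) row 1 is [-10, 20], so an eigenvector is (-2, -1).
For λ=5: (A-λI) row 1 is [-20, 20], so an eigenvector is (-1, -1).
General solution: c_1e^(-5t)(-2,-1) + c_2e^(5t)(-1,-1).

x_1(t) = -2c_1e^(-5t) - c_2e^(5t), x_2(t) = -c_1e^(-5t) - c_2e^(5t)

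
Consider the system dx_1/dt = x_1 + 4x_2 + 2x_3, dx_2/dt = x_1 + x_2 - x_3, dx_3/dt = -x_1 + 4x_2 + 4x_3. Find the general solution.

Coefficient matrix A = [[1, 4, 2], [1, 1, -1], [-1, 4, 4]].
det(A - λI) = 0 gives eigenvalues λ = 3, 1, 2.
For λ=3: eigenvector (1,0,1).
For λ=1: eigenvector (-2,1,-2).
For λ=2: eigenvector (2,-1,3).
General solution: C_1e^(3t)(1,0,1) + C_2e^(t)(-2,1,-2) + C_3e^(2t)(2,-1,3).

x_1(t) = C_1e^(3t) - 2C_2e^(t) + 2C_3e^(2t), x_2(t) = C_2e^(t) - C_3e^(2t), x_3(t) = C_1e^(3t) - 2C_2e^(t) + 3C_3e^(2t)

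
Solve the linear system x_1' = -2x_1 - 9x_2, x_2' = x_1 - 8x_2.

Coefficient matrix A = [[-2, -9], [1, -8]].
Characteristic polynomial det(A - λI) = λ^2 + 10λ + 25 = 0.
Single eigenvalue λ = -5 with algebraic multiplicity 2.
Eigenvector v = (-3,-1); generalized eigenvector w with (A-λI)w=v is (2,1).
General solution: e^(-5t)[c_1·v + c_2·(t·v + w)].

x_1(t) = -3c_1e^(-5t) - 3c_2te^(-5t) + 2c_2e^(-5t), x_2(t) = -c_1e^(-5t) - c_2te^(-5t) + c_2e^(-5t)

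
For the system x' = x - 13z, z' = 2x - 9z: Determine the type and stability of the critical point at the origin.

stable spiral

A = [[1,-13],[2,-9]]; det(A-λI) = λ^2 + 8λ + 17.
λ = -4 ± i: negative real part.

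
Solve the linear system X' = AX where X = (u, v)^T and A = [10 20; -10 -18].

u(t) = -3C_1e^(-4t)sin(2t) + C_1e^(-4t)cos(2t) + C_2e^(-4t)sin(2t) + 3C_2e^(-4t)cos(2t), v(t) = 2C_1e^(-4t)sin(2t) - C_1e^(-4t)cos(2t) - C_2e^(-4t)sin(2t) - 2C_2e^(-4t)cos(2t)

Coefficient matrix A = [[10, 20], [-10, -18]].
Characteristic polynomial det(A - λI) = λ^2 + 8λ + 20 = 0.
Eigenvalues λ = -4 ± 2i (complex conjugate pair).
For λ=-4+2i: an eigenvector is (1,-1) - i(-3,2) = (1 + 3i, -1 - 2i).
A real fundamental pair from Re and Im of e^((-4+2i)t)v: X_1 = e^(-4t)(cos(2t)·(1,-1) + sin(2t)·(-3,2)), X_2 = e^(-4t)(sin(2t)·(1,-1) - cos(2t)·(-3,2)).
General solution: C_1X_1 + C_2X_2.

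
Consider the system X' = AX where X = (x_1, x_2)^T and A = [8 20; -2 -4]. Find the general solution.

x_1(t) = 3C_1e^(2t)sin(2t) + C_1e^(2t)cos(2t) + C_2e^(2t)sin(2t) - 3C_2e^(2t)cos(2t), x_2(t) = -C_1e^(2t)sin(2t) + C_2e^(2t)cos(2t)

Coefficient matrix A = [[8, 20], [-2, -4]].
Characteristic polynomial det(A - λI) = λ^2 - 4λ + 8 = 0.
Eigenvalues λ = 2 ± 2i (complex conjugate pair).
For λ=2+2i: an eigenvector is (1,0) - i(3,-1) = (1 - 3i, 0 + i).
A real fundamental pair from Re and Im of e^((2+2i)t)v: X_1 = e^(2t)(cos(2t)·(1,0) + sin(2t)·(3,-1)), X_2 = e^(2t)(sin(2t)·(1,0) - cos(2t)·(3,-1)).
General solution: C_1X_1 + C_2X_2.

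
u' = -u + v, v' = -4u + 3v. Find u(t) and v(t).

Coefficient matrix A = [[-1, 1], [-4, 3]].
Characteristic polynomial det(A - λI) = λ^2 - 2λ + 1 = 0.
Single eigenvalue λ = 1 with algebraic multiplicity 2.
Eigenvector v = (1,2); generalized eigenvector w with (A-λI)w=v is (0,1).
General solution: e^(t)[K_1·v + K_2·(t·v + w)].

u(t) = K_1e^(t) + K_2te^(t), v(t) = 2K_1e^(t) + 2K_2te^(t) + K_2e^(t)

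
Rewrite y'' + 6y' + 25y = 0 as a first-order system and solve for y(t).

Let x_1 = y, x_2 = y'. Then x_1' = x_2 and x_2' = -25x_1 - 6x_2.
A = [[0,1],[-25,-6]]; det(A-λI) = λ^2 + 6λ + 25.
Eigenvalues λ = -3 ± 4i.

y(t) = c_1e^(-3t)cos(4t) + c_2e^(-3t)sin(4t)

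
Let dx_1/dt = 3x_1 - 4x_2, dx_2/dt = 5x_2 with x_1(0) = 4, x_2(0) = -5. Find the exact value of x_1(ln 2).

A = [[3,-4],[0,5]]; eigenvalues λ = 3, 5.
Eigenvectors: (1,0) for λ=3, (2,-1) for λ=5.
From the initial condition, c_1 = -6, c_2 = 5.
x_1(ln 2) = (-6)(2^3)(1) + (5)(2^5)(2) = 272.

272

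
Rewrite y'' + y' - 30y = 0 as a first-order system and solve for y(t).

Let x_1 = y, x_2 = y'. Then x_1' = x_2 and x_2' = 30x_1 - x_2.
A = [[0,1],[30,-1]]; det(A-λI) = λ^2 + λ - 30.
Eigenvalues λ = 5, -6 with eigenvectors (1,5), (1,-6).

y(t) = C_1e^(5t) + C_2e^(-6t)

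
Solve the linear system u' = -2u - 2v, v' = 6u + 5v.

u(t) = -K_1e^(2t) - 2K_2e^(t), v(t) = 2K_1e^(2t) + 3K_2e^(t)

Coefficient matrix A = [[-2, -2], [6, 5]].
Characteristic polynomial det(A - λI) = λ^2 - 3λ + 2 = 0.
Eigenvalues λ = 2, 1.
For λ=2: (A-λI) row 1 is [-4, -2], so an eigenvector is (-1, 2).
For λ=1: (A-λI) row 1 is [-3, -2], so an eigenvector is (-2, 3).
General solution: K_1e^(2t)(-1,2) + K_2e^(t)(-2,3).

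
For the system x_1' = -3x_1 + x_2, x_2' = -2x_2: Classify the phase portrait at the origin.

stable node

A = [[-3,1],[0,-2]]; det(A-λI) = λ^2 + 5λ + 6.
λ = -3, -2: both negative.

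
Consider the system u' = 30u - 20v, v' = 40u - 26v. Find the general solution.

Coefficient matrix A = [[30, -20], [40, -26]].
Characteristic polynomial det(A - λI) = λ^2 - 4λ + 20 = 0.
Eigenvalues λ = 2 ± 4i (complex conjugate pair).
For λ=2+4i: an eigenvector is (-2,-3) - i(1,1) = (-2 - i, -3 - i).
A real fundamental pair from Re and Im of e^((2+4i)t)v: X_1 = e^(2t)(cos(4t)·(-2,-3) + sin(4t)·(1,1)), X_2 = e^(2t)(sin(4t)·(-2,-3) - cos(4t)·(1,1)).
General solution: K_1X_1 + K_2X_2.

u(t) = K_1e^(2t)sin(4t) - 2K_1e^(2t)cos(4t) - 2K_2e^(2t)sin(4t) - K_2e^(2t)cos(4t), v(t) = K_1e^(2t)sin(4t) - 3K_1e^(2t)cos(4t) - 3K_2e^(2t)sin(4t) - K_2e^(2t)cos(4t)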